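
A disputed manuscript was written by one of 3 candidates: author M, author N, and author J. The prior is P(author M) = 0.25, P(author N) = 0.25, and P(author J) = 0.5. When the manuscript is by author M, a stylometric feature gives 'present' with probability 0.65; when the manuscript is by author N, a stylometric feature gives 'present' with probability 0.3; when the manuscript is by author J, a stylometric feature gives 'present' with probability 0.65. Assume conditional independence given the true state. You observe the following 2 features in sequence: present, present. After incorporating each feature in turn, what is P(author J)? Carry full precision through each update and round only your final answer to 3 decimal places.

After 'present': normaliser = 0.65·0.2500 + 0.3·0.2500 + 0.65·0.5000; P(author M) ≈ 0.2889, P(author N) ≈ 0.1333, P(author J) ≈ 0.5778
After 'present': normaliser = 0.65·0.2889 + 0.3·0.1333 + 0.65·0.5778; P(author M) ≈ 0.3112, P(author N) ≈ 0.0663, P(author J) ≈ 0.6225

0.622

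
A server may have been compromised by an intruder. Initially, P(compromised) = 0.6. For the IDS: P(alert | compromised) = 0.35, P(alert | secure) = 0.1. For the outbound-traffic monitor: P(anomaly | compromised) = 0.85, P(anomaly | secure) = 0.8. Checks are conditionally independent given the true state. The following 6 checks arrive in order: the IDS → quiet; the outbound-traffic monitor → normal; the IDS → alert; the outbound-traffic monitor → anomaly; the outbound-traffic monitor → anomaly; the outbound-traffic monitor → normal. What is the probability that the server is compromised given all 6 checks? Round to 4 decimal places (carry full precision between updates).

After the IDS='quiet': P(compromised) = 0.65·0.6000 / (0.65·0.6000 + 0.9·0.4000) ≈ 0.5200
After the outbound-traffic monitor='normal': P(compromised) = 0.15·0.5200 / (0.15·0.5200 + 0.2·0.4800) ≈ 0.4483
After the IDS='alert': P(compromised) = 0.35·0.4483 / (0.35·0.4483 + 0.1·0.5517) ≈ 0.7398
After the outbound-traffic monitor='anomaly': P(compromised) = 0.85·0.7398 / (0.85·0.7398 + 0.8·0.2602) ≈ 0.7513
After the outbound-traffic monitor='anomaly': P(compromised) = 0.85·0.7513 / (0.85·0.7513 + 0.8·0.2487) ≈ 0.7625
After the outbound-traffic monitor='normal': P(compromised) = 0.15·0.7625 / (0.15·0.7625 + 0.2·0.2375) ≈ 0.7066

0.7066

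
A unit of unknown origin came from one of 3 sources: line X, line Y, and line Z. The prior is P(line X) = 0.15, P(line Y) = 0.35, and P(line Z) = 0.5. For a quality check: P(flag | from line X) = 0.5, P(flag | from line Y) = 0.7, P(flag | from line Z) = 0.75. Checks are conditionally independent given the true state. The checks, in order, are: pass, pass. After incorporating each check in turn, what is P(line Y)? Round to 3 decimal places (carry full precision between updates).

0.314

After 'pass': normaliser = 0.5·0.1500 + 0.3·0.3500 + 0.25·0.5000; P(line X) ≈ 0.2459, P(line Y) ≈ 0.3443, P(line Z) ≈ 0.4098
After 'pass': normaliser = 0.5·0.2459 + 0.3·0.3443 + 0.25·0.4098; P(line X) ≈ 0.3741, P(line Y) ≈ 0.3142, P(line Z) ≈ 0.3117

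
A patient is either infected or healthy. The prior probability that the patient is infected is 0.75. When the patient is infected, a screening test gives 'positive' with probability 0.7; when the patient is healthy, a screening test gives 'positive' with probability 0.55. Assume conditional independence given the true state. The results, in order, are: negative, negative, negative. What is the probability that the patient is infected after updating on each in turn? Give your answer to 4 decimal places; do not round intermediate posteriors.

0.4706

After 'negative': P(infected) = 0.3·0.7500 / (0.3·0.7500 + 0.45·0.2500) ≈ 0.6667
After 'negative': P(infected) = 0.3·0.6667 / (0.3·0.6667 + 0.45·0.3333) ≈ 0.5714
After 'negative': P(infected) = 0.3·0.5714 / (0.3·0.5714 + 0.45·0.4286) ≈ 0.4706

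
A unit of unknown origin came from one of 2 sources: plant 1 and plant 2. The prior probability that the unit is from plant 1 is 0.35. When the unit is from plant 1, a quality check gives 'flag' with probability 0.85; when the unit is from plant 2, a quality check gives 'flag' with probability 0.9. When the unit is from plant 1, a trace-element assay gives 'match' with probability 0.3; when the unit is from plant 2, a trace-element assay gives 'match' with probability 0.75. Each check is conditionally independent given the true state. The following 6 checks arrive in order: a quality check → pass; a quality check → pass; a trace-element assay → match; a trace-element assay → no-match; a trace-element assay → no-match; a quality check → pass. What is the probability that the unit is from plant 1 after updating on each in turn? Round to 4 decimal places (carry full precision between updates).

After a quality check='pass': P(plant 1) = 0.15·0.3500 / (0.15·0.3500 + 0.1·0.6500) ≈ 0.4468
After a quality check='pass': P(plant 1) = 0.15·0.4468 / (0.15·0.4468 + 0.1·0.5532) ≈ 0.5478
After a trace-element assay='match': P(plant 1) = 0.3·0.5478 / (0.3·0.5478 + 0.75·0.4522) ≈ 0.3264
After a trace-element assay='no-match': P(plant 1) = 0.7·0.3264 / (0.7·0.3264 + 0.25·0.6736) ≈ 0.5757
After a trace-element assay='no-match': P(plant 1) = 0.7·0.5757 / (0.7·0.5757 + 0.25·0.4243) ≈ 0.7916
After a quality check='pass': P(plant 1) = 0.15·0.7916 / (0.15·0.7916 + 0.1·0.2084) ≈ 0.8507

0.8507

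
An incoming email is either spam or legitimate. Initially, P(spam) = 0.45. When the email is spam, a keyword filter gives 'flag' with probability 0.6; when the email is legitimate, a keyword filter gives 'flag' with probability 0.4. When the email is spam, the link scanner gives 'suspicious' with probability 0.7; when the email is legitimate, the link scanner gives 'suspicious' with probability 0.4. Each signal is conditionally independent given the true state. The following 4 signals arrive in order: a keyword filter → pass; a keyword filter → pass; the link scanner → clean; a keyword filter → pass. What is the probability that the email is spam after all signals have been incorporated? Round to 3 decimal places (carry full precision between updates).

0.108

After a keyword filter='pass': P(spam) = 0.4·0.4500 / (0.4·0.4500 + 0.6·0.5500) ≈ 0.3529
After a keyword filter='pass': P(spam) = 0.4·0.3529 / (0.4·0.3529 + 0.6·0.6471) ≈ 0.2667
After the link scanner='clean': P(spam) = 0.3·0.2667 / (0.3·0.2667 + 0.6·0.7333) ≈ 0.1538
After a keyword filter='pass': P(spam) = 0.4·0.1538 / (0.4·0.1538 + 0.6·0.8462) ≈ 0.1081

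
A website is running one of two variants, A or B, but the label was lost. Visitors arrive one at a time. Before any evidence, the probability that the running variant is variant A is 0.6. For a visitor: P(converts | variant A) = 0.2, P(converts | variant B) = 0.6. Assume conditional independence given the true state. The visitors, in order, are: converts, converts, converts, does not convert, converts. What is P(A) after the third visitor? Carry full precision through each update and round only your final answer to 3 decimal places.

After 'converts': P(A) = 0.2·0.6000 / (0.2·0.6000 + 0.6·0.4000) ≈ 0.3333
After 'converts': P(A) = 0.2·0.3333 / (0.2·0.3333 + 0.6·0.6667) ≈ 0.1429
After 'converts': P(A) = 0.2·0.1429 / (0.2·0.1429 + 0.6·0.8571) ≈ 0.0526

0.053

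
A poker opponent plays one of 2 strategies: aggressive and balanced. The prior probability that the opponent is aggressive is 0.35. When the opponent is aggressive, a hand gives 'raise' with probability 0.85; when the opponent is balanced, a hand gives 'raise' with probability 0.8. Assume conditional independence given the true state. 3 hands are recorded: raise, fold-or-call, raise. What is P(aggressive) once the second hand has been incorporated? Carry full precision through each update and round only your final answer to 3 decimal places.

0.300

After 'raise': P(aggressive) = 0.85·0.3500 / (0.85·0.3500 + 0.8·0.6500) ≈ 0.3639
After 'fold-or-call': P(aggressive) = 0.15·0.3639 / (0.15·0.3639 + 0.2·0.6361) ≈ 0.3003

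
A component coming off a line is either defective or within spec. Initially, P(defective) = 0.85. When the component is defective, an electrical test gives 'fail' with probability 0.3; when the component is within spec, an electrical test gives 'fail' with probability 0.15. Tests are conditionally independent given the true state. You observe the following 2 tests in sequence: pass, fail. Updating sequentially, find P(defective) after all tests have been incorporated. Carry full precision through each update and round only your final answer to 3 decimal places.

0.903

Apply Bayes' rule sequentially, carrying P(defective) forward.
After 'pass': P(defective) = 0.7·0.8500 / (0.7·0.8500 + 0.85·0.1500) ≈ 0.8235
After 'fail': P(defective) = 0.3·0.8235 / (0.3·0.8235 + 0.15·0.1765) ≈ 0.9032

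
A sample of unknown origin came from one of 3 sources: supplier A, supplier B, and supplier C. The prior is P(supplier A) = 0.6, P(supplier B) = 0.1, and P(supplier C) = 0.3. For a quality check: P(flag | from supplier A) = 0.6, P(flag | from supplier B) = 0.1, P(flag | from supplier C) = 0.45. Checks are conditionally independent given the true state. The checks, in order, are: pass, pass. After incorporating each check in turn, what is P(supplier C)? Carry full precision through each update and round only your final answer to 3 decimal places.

Each posterior becomes the prior for the next update.
After 'pass': normaliser = 0.4·0.6000 + 0.9·0.1000 + 0.55·0.3000; P(supplier A) ≈ 0.4848, P(supplier B) ≈ 0.1818, P(supplier C) ≈ 0.3333
After 'pass': normaliser = 0.4·0.4848 + 0.9·0.1818 + 0.55·0.3333; P(supplier A) ≈ 0.3585, P(supplier B) ≈ 0.3025, P(supplier C) ≈ 0.3389

0.339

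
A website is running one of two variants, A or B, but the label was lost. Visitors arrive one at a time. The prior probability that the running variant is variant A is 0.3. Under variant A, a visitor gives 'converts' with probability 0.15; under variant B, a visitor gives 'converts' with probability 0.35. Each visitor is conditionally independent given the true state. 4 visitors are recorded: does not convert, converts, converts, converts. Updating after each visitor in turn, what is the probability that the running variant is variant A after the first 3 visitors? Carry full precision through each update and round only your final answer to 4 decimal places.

After 'does not convert': P(A) = 0.85·0.3000 / (0.85·0.3000 + 0.65·0.7000) ≈ 0.3592
After 'converts': P(A) = 0.15·0.3592 / (0.15·0.3592 + 0.35·0.6408) ≈ 0.1937
After 'converts': P(A) = 0.15·0.1937 / (0.15·0.1937 + 0.35·0.8063) ≈ 0.0933

0.0933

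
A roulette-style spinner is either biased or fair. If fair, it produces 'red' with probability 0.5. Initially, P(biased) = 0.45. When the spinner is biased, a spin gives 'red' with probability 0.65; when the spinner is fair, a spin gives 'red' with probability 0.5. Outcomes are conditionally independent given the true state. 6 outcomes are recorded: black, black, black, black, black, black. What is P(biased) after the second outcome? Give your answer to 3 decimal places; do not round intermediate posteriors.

Each posterior becomes the prior for the next update.
After 'black': P(biased) = 0.35·0.4500 / (0.35·0.4500 + 0.5·0.5500) ≈ 0.3642
After 'black': P(biased) = 0.35·0.3642 / (0.35·0.3642 + 0.5·0.6358) ≈ 0.2862

0.286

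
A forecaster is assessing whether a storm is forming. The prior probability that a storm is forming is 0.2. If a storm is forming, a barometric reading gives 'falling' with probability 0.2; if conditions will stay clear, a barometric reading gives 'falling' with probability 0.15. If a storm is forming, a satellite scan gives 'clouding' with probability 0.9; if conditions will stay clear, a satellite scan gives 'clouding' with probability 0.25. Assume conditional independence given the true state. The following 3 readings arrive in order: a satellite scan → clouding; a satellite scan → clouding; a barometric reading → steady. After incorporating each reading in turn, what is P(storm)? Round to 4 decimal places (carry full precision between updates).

0.7531

Each posterior becomes the prior for the next update.
After a satellite scan='clouding': P(storm) = 0.9·0.2000 / (0.9·0.2000 + 0.25·0.8000) ≈ 0.4737
After a satellite scan='clouding': P(storm) = 0.9·0.4737 / (0.9·0.4737 + 0.25·0.5263) ≈ 0.7642
After a barometric reading='steady': P(storm) = 0.8·0.7642 / (0.8·0.7642 + 0.85·0.2358) ≈ 0.7531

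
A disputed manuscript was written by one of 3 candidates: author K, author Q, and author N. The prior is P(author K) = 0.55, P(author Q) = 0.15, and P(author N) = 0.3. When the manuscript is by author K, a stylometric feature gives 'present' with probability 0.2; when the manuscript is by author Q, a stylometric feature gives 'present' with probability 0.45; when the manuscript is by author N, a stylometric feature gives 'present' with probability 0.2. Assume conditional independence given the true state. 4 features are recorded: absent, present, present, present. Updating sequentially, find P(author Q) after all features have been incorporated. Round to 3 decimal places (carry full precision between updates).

0.580

After 'absent': normaliser = 0.8·0.5500 + 0.55·0.1500 + 0.8·0.3000; P(author K) ≈ 0.5770, P(author Q) ≈ 0.1082, P(author N) ≈ 0.3148
After 'present': normaliser = 0.2·0.5770 + 0.45·0.1082 + 0.2·0.3148; P(author K) ≈ 0.5083, P(author Q) ≈ 0.2144, P(author N) ≈ 0.2773
After 'present': normaliser = 0.2·0.5083 + 0.45·0.2144 + 0.2·0.2773; P(author K) ≈ 0.4009, P(author Q) ≈ 0.3805, P(author N) ≈ 0.2186
After 'present': normaliser = 0.2·0.4009 + 0.45·0.3805 + 0.2·0.2186; P(author K) ≈ 0.2717, P(author Q) ≈ 0.5802, P(author N) ≈ 0.1482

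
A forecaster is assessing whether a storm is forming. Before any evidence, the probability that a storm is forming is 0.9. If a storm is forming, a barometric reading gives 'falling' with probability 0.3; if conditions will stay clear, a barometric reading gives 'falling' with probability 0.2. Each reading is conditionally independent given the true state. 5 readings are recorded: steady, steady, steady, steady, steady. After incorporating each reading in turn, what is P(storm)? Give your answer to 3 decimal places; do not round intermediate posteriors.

Apply Bayes' rule sequentially, carrying P(storm) forward.
After 'steady': P(storm) = 0.7·0.9000 / (0.7·0.9000 + 0.8·0.1000) ≈ 0.8873
After 'steady': P(storm) = 0.7·0.8873 / (0.7·0.8873 + 0.8·0.1127) ≈ 0.8733
After 'steady': P(storm) = 0.7·0.8733 / (0.7·0.8733 + 0.8·0.1267) ≈ 0.8577
After 'steady': P(storm) = 0.7·0.8577 / (0.7·0.8577 + 0.8·0.1423) ≈ 0.8407
After 'steady': P(storm) = 0.7·0.8407 / (0.7·0.8407 + 0.8·0.1593) ≈ 0.8219

0.822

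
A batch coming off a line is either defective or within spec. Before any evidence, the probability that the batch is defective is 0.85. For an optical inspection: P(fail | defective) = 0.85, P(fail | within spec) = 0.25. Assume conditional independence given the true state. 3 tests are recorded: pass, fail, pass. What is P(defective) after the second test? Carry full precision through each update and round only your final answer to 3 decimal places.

Apply Bayes' rule sequentially, carrying P(defective) forward.
After 'pass': P(defective) = 0.15·0.8500 / (0.15·0.8500 + 0.75·0.1500) ≈ 0.5312
After 'fail': P(defective) = 0.85·0.5312 / (0.85·0.5312 + 0.25·0.4688) ≈ 0.7940

0.794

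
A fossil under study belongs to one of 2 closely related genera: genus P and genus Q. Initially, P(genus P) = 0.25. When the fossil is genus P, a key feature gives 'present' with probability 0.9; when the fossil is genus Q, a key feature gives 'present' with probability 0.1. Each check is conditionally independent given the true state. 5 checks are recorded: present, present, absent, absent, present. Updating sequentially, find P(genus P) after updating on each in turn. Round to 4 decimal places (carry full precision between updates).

After 'present': P(genus P) = 0.9·0.2500 / (0.9·0.2500 + 0.1·0.7500) ≈ 0.7500
After 'present': P(genus P) = 0.9·0.7500 / (0.9·0.7500 + 0.1·0.2500) ≈ 0.9643
After 'absent': P(genus P) = 0.1·0.9643 / (0.1·0.9643 + 0.9·0.0357) ≈ 0.7500
After 'absent': P(genus P) = 0.1·0.7500 / (0.1·0.7500 + 0.9·0.2500) ≈ 0.2500
After 'present': P(genus P) = 0.9·0.2500 / (0.9·0.2500 + 0.1·0.7500) ≈ 0.7500

0.7500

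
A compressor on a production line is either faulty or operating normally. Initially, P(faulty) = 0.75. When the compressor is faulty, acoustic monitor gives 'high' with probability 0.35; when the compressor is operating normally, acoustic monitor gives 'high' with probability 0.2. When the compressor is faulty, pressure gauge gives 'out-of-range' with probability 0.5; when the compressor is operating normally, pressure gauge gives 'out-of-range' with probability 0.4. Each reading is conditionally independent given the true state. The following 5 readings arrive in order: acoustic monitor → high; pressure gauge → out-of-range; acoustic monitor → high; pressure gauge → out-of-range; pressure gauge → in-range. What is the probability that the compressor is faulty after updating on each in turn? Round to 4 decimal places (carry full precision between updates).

After acoustic monitor='high': P(faulty) = 0.35·0.7500 / (0.35·0.7500 + 0.2·0.2500) ≈ 0.8400
After pressure gauge='out-of-range': P(faulty) = 0.5·0.8400 / (0.5·0.8400 + 0.4·0.1600) ≈ 0.8678
After acoustic monitor='high': P(faulty) = 0.35·0.8678 / (0.35·0.8678 + 0.2·0.1322) ≈ 0.9199
After pressure gauge='out-of-range': P(faulty) = 0.5·0.9199 / (0.5·0.9199 + 0.4·0.0801) ≈ 0.9349
After pressure gauge='in-range': P(faulty) = 0.5·0.9349 / (0.5·0.9349 + 0.6·0.0651) ≈ 0.9229

0.9229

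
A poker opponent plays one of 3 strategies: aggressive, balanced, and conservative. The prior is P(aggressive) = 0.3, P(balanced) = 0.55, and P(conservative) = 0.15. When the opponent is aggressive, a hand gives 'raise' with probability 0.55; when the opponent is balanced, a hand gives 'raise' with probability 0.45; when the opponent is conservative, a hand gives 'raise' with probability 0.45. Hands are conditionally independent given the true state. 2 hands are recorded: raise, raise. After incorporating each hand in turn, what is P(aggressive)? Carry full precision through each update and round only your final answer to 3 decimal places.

0.390

After 'raise': normaliser = 0.55·0.3000 + 0.45·0.5500 + 0.45·0.1500; P(aggressive) ≈ 0.3438, P(balanced) ≈ 0.5156, P(conservative) ≈ 0.1406
After 'raise': normaliser = 0.55·0.3438 + 0.45·0.5156 + 0.45·0.1406; P(aggressive) ≈ 0.3903, P(balanced) ≈ 0.4790, P(conservative) ≈ 0.1306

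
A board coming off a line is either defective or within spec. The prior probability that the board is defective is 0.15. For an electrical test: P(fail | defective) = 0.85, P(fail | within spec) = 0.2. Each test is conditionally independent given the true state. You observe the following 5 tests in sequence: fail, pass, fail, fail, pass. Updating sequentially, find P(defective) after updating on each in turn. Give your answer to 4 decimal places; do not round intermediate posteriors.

0.3226

Apply Bayes' rule sequentially, carrying P(defective) forward.
After 'fail': P(defective) = 0.85·0.1500 / (0.85·0.1500 + 0.2·0.8500) ≈ 0.4286
After 'pass': P(defective) = 0.15·0.4286 / (0.15·0.4286 + 0.8·0.5714) ≈ 0.1233
After 'fail': P(defective) = 0.85·0.1233 / (0.85·0.1233 + 0.2·0.8767) ≈ 0.3741
After 'fail': P(defective) = 0.85·0.3741 / (0.85·0.3741 + 0.2·0.6259) ≈ 0.7175
After 'pass': P(defective) = 0.15·0.7175 / (0.15·0.7175 + 0.8·0.2825) ≈ 0.3226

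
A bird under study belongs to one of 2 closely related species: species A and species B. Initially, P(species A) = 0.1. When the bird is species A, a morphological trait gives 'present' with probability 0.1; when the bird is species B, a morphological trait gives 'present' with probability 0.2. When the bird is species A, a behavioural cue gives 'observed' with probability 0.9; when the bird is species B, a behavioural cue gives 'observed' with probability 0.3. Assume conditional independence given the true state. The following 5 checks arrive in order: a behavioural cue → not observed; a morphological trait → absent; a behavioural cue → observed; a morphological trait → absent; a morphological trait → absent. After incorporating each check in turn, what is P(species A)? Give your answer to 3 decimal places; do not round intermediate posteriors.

After a behavioural cue='not observed': P(species A) = 0.1·0.1000 / (0.1·0.1000 + 0.7·0.9000) ≈ 0.0156
After a morphological trait='absent': P(species A) = 0.9·0.0156 / (0.9·0.0156 + 0.8·0.9844) ≈ 0.0175
After a behavioural cue='observed': P(species A) = 0.9·0.0175 / (0.9·0.0175 + 0.3·0.9825) ≈ 0.0508
After a morphological trait='absent': P(species A) = 0.9·0.0508 / (0.9·0.0508 + 0.8·0.9492) ≈ 0.0568
After a morphological trait='absent': P(species A) = 0.9·0.0568 / (0.9·0.0568 + 0.8·0.9432) ≈ 0.0635

0.063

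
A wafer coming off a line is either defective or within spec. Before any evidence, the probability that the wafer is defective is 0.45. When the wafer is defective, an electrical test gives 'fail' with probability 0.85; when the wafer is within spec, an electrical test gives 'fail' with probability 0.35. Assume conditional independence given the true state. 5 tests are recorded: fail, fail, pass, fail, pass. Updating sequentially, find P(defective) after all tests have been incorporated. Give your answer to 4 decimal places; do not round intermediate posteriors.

After 'fail': P(defective) = 0.85·0.4500 / (0.85·0.4500 + 0.35·0.5500) ≈ 0.6652
After 'fail': P(defective) = 0.85·0.6652 / (0.85·0.6652 + 0.35·0.3348) ≈ 0.8283
After 'pass': P(defective) = 0.15·0.8283 / (0.15·0.8283 + 0.65·0.1717) ≈ 0.5269
After 'fail': P(defective) = 0.85·0.5269 / (0.85·0.5269 + 0.35·0.4731) ≈ 0.7301
After 'pass': P(defective) = 0.15·0.7301 / (0.15·0.7301 + 0.65·0.2699) ≈ 0.3843

0.3843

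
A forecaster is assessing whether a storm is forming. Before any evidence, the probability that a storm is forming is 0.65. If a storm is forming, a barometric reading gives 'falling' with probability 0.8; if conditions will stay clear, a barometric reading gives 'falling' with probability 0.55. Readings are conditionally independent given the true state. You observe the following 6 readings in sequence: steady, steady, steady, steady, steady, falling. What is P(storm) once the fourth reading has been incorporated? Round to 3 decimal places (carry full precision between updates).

Each posterior becomes the prior for the next update.
After 'steady': P(storm) = 0.2·0.6500 / (0.2·0.6500 + 0.45·0.3500) ≈ 0.4522
After 'steady': P(storm) = 0.2·0.4522 / (0.2·0.4522 + 0.45·0.5478) ≈ 0.2684
After 'steady': P(storm) = 0.2·0.2684 / (0.2·0.2684 + 0.45·0.7316) ≈ 0.1402
After 'steady': P(storm) = 0.2·0.1402 / (0.2·0.1402 + 0.45·0.8598) ≈ 0.0676

0.068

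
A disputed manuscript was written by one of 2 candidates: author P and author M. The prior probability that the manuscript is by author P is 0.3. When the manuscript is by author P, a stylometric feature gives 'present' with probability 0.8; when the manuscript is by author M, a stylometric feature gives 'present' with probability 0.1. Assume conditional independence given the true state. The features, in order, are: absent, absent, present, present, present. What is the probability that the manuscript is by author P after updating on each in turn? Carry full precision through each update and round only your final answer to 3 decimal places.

After 'absent': P(author P) = 0.2·0.3000 / (0.2·0.3000 + 0.9·0.7000) ≈ 0.0870
After 'absent': P(author P) = 0.2·0.0870 / (0.2·0.0870 + 0.9·0.9130) ≈ 0.0207
After 'present': P(author P) = 0.8·0.0207 / (0.8·0.0207 + 0.1·0.9793) ≈ 0.1448
After 'present': P(author P) = 0.8·0.1448 / (0.8·0.1448 + 0.1·0.8552) ≈ 0.5753
After 'present': P(author P) = 0.8·0.5753 / (0.8·0.5753 + 0.1·0.4247) ≈ 0.9155

0.916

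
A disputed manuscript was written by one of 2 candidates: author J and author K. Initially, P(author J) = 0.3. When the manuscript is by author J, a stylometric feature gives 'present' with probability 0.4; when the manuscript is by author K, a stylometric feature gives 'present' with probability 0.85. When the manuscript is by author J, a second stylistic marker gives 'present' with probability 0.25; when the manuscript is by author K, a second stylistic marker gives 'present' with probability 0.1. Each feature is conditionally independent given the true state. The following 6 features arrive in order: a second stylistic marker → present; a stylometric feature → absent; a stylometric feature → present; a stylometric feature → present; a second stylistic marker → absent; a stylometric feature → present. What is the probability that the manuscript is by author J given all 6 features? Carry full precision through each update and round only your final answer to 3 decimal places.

0.271

After a second stylistic marker='present': P(author J) = 0.25·0.3000 / (0.25·0.3000 + 0.1·0.7000) ≈ 0.5172
After a stylometric feature='absent': P(author J) = 0.6·0.5172 / (0.6·0.5172 + 0.15·0.4828) ≈ 0.8108
After a stylometric feature='present': P(author J) = 0.4·0.8108 / (0.4·0.8108 + 0.85·0.1892) ≈ 0.6685
After a stylometric feature='present': P(author J) = 0.4·0.6685 / (0.4·0.6685 + 0.85·0.3315) ≈ 0.4869
After a second stylistic marker='absent': P(author J) = 0.75·0.4869 / (0.75·0.4869 + 0.9·0.5131) ≈ 0.4416
After a stylometric feature='present': P(author J) = 0.4·0.4416 / (0.4·0.4416 + 0.85·0.5584) ≈ 0.2712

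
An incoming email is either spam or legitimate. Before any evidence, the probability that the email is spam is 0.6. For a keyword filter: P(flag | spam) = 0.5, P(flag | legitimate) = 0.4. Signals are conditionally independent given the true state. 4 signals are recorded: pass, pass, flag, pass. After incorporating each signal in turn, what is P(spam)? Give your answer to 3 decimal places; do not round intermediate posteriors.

After 'pass': P(spam) = 0.5·0.6000 / (0.5·0.6000 + 0.6·0.4000) ≈ 0.5556
After 'pass': P(spam) = 0.5·0.5556 / (0.5·0.5556 + 0.6·0.4444) ≈ 0.5102
After 'flag': P(spam) = 0.5·0.5102 / (0.5·0.5102 + 0.4·0.4898) ≈ 0.5656
After 'pass': P(spam) = 0.5·0.5656 / (0.5·0.5656 + 0.6·0.4344) ≈ 0.5204

0.520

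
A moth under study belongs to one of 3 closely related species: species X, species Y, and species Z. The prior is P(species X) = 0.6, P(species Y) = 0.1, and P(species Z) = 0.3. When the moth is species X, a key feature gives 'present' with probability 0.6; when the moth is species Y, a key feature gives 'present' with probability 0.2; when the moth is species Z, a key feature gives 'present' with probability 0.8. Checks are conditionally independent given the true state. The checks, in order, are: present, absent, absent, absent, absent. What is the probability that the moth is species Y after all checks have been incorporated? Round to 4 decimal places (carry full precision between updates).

After 'present': normaliser = 0.6·0.6000 + 0.2·0.1000 + 0.8·0.3000; P(species X) ≈ 0.5806, P(species Y) ≈ 0.0323, P(species Z) ≈ 0.3871
After 'absent': normaliser = 0.4·0.5806 + 0.8·0.0323 + 0.2·0.3871; P(species X) ≈ 0.6923, P(species Y) ≈ 0.0769, P(species Z) ≈ 0.2308
After 'absent': normaliser = 0.4·0.6923 + 0.8·0.0769 + 0.2·0.2308; P(species X) ≈ 0.7200, P(species Y) ≈ 0.1600, P(species Z) ≈ 0.1200
After 'absent': normaliser = 0.4·0.7200 + 0.8·0.1600 + 0.2·0.1200; P(species X) ≈ 0.6545, P(species Y) ≈ 0.2909, P(species Z) ≈ 0.0545
After 'absent': normaliser = 0.4·0.6545 + 0.8·0.2909 + 0.2·0.0545; P(species X) ≈ 0.5180, P(species Y) ≈ 0.4604, P(species Z) ≈ 0.0216

0.4604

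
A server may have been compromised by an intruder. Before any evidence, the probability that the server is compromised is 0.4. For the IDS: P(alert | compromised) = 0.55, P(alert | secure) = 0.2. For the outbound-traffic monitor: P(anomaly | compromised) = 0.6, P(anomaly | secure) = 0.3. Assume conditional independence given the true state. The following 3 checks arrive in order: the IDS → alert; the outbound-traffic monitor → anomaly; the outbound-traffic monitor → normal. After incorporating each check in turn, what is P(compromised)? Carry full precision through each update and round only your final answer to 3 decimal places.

After the IDS='alert': P(compromised) = 0.55·0.4000 / (0.55·0.4000 + 0.2·0.6000) ≈ 0.6471
After the outbound-traffic monitor='anomaly': P(compromised) = 0.6·0.6471 / (0.6·0.6471 + 0.3·0.3529) ≈ 0.7857
After the outbound-traffic monitor='normal': P(compromised) = 0.4·0.7857 / (0.4·0.7857 + 0.7·0.2143) ≈ 0.6769

0.677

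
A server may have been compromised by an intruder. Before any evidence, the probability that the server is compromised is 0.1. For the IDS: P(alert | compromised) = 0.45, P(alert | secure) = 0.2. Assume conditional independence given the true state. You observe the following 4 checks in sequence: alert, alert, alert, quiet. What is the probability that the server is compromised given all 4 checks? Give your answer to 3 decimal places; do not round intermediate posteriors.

0.465

After 'alert': P(compromised) = 0.45·0.1000 / (0.45·0.1000 + 0.2·0.9000) ≈ 0.2000
After 'alert': P(compromised) = 0.45·0.2000 / (0.45·0.2000 + 0.2·0.8000) ≈ 0.3600
After 'alert': P(compromised) = 0.45·0.3600 / (0.45·0.3600 + 0.2·0.6400) ≈ 0.5586
After 'quiet': P(compromised) = 0.55·0.5586 / (0.55·0.5586 + 0.8·0.4414) ≈ 0.4653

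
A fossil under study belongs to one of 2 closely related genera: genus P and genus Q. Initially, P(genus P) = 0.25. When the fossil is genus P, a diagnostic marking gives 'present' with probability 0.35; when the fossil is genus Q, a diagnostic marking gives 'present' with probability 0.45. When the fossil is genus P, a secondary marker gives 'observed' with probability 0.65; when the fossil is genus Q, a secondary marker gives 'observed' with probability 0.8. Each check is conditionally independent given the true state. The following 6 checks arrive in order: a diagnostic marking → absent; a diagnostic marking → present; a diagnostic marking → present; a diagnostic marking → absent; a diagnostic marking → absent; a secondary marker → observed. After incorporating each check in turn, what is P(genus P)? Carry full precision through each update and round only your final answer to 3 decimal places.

Apply Bayes' rule sequentially, carrying P(genus P) forward.
After a diagnostic marking='absent': P(genus P) = 0.65·0.2500 / (0.65·0.2500 + 0.55·0.7500) ≈ 0.2826
After a diagnostic marking='present': P(genus P) = 0.35·0.2826 / (0.35·0.2826 + 0.45·0.7174) ≈ 0.2345
After a diagnostic marking='present': P(genus P) = 0.35·0.2345 / (0.35·0.2345 + 0.45·0.7655) ≈ 0.1924
After a diagnostic marking='absent': P(genus P) = 0.65·0.1924 / (0.65·0.1924 + 0.55·0.8076) ≈ 0.2197
After a diagnostic marking='absent': P(genus P) = 0.65·0.2197 / (0.65·0.2197 + 0.55·0.7803) ≈ 0.2497
After a secondary marker='observed': P(genus P) = 0.65·0.2497 / (0.65·0.2497 + 0.8·0.7503) ≈ 0.2129

0.213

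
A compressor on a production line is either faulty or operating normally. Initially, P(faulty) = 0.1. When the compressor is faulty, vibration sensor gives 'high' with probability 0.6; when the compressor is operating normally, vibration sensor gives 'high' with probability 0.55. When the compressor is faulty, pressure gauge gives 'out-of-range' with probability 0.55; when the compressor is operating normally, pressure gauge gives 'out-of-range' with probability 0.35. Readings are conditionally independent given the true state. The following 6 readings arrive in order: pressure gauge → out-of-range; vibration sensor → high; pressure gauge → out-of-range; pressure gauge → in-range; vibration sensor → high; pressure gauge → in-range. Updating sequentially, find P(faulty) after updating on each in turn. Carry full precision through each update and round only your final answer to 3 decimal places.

After pressure gauge='out-of-range': P(faulty) = 0.55·0.1000 / (0.55·0.1000 + 0.35·0.9000) ≈ 0.1486
After vibration sensor='high': P(faulty) = 0.6·0.1486 / (0.6·0.1486 + 0.55·0.8514) ≈ 0.1600
After pressure gauge='out-of-range': P(faulty) = 0.55·0.1600 / (0.55·0.1600 + 0.35·0.8400) ≈ 0.2304
After pressure gauge='in-range': P(faulty) = 0.45·0.2304 / (0.45·0.2304 + 0.65·0.7696) ≈ 0.1717
After vibration sensor='high': P(faulty) = 0.6·0.1717 / (0.6·0.1717 + 0.55·0.8283) ≈ 0.1844
After pressure gauge='in-range': P(faulty) = 0.45·0.1844 / (0.45·0.1844 + 0.65·0.8156) ≈ 0.1353

0.135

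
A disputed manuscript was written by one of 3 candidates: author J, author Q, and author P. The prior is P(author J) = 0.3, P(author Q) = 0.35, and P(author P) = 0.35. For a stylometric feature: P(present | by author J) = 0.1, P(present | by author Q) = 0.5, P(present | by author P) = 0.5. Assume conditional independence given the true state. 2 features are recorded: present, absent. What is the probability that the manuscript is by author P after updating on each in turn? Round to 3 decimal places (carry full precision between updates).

0.433

After 'present': normaliser = 0.1·0.3000 + 0.5·0.3500 + 0.5·0.3500; P(author J) ≈ 0.0789, P(author Q) ≈ 0.4605, P(author P) ≈ 0.4605
After 'absent': normaliser = 0.9·0.0789 + 0.5·0.4605 + 0.5·0.4605; P(author J) ≈ 0.1337, P(author Q) ≈ 0.4332, P(author P) ≈ 0.4332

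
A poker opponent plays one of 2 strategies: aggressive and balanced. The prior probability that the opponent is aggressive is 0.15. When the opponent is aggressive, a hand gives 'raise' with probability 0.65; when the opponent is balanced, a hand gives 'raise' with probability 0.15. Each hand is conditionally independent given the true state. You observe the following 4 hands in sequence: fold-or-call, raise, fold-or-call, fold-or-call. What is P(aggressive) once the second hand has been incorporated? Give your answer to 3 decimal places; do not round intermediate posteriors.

0.239

After 'fold-or-call': P(aggressive) = 0.35·0.1500 / (0.35·0.1500 + 0.85·0.8500) ≈ 0.0677
After 'raise': P(aggressive) = 0.65·0.0677 / (0.65·0.0677 + 0.15·0.9323) ≈ 0.2395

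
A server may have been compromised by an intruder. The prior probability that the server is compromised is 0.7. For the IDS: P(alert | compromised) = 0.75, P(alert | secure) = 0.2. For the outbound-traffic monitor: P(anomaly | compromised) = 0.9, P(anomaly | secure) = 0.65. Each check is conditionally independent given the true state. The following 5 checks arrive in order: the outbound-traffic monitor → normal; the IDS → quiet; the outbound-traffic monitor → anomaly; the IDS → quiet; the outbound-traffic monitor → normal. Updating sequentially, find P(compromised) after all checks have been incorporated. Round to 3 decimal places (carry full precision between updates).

0.025

Apply Bayes' rule sequentially, carrying P(compromised) forward.
After the outbound-traffic monitor='normal': P(compromised) = 0.1·0.7000 / (0.1·0.7000 + 0.35·0.3000) ≈ 0.4000
After the IDS='quiet': P(compromised) = 0.25·0.4000 / (0.25·0.4000 + 0.8·0.6000) ≈ 0.1724
After the outbound-traffic monitor='anomaly': P(compromised) = 0.9·0.1724 / (0.9·0.1724 + 0.65·0.8276) ≈ 0.2239
After the IDS='quiet': P(compromised) = 0.25·0.2239 / (0.25·0.2239 + 0.8·0.7761) ≈ 0.0827
After the outbound-traffic monitor='normal': P(compromised) = 0.1·0.0827 / (0.1·0.0827 + 0.35·0.9173) ≈ 0.0251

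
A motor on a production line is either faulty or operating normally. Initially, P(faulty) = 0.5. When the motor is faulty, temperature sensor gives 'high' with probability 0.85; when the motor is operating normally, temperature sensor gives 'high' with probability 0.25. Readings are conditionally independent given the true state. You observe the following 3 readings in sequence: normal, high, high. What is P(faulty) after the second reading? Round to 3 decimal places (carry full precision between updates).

After 'normal': P(faulty) = 0.15·0.5000 / (0.15·0.5000 + 0.75·0.5000) ≈ 0.1667
After 'high': P(faulty) = 0.85·0.1667 / (0.85·0.1667 + 0.25·0.8333) ≈ 0.4048

0.405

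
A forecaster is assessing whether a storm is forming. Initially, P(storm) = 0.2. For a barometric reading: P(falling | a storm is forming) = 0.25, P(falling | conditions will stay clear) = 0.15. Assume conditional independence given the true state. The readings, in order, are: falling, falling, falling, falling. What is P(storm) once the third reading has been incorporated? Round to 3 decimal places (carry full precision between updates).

0.536

After 'falling': P(storm) = 0.25·0.2000 / (0.25·0.2000 + 0.15·0.8000) ≈ 0.2941
After 'falling': P(storm) = 0.25·0.2941 / (0.25·0.2941 + 0.15·0.7059) ≈ 0.4098
After 'falling': P(storm) = 0.25·0.4098 / (0.25·0.4098 + 0.15·0.5902) ≈ 0.5365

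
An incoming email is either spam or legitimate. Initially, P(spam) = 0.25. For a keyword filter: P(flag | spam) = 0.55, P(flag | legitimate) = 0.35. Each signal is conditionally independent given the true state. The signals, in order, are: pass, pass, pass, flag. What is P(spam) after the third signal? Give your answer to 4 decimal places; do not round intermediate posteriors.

0.0996

Each posterior becomes the prior for the next update.
After 'pass': P(spam) = 0.45·0.2500 / (0.45·0.2500 + 0.65·0.7500) ≈ 0.1875
After 'pass': P(spam) = 0.45·0.1875 / (0.45·0.1875 + 0.65·0.8125) ≈ 0.1378
After 'pass': P(spam) = 0.45·0.1378 / (0.45·0.1378 + 0.65·0.8622) ≈ 0.0996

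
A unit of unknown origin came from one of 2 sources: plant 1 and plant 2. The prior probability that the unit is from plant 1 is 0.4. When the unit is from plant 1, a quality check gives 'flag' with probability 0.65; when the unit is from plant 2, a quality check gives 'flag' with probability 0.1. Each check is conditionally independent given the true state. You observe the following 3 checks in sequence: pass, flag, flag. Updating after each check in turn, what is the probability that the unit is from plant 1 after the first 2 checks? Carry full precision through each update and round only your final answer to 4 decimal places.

After 'pass': P(plant 1) = 0.35·0.4000 / (0.35·0.4000 + 0.9·0.6000) ≈ 0.2059
After 'flag': P(plant 1) = 0.65·0.2059 / (0.65·0.2059 + 0.1·0.7941) ≈ 0.6276

0.6276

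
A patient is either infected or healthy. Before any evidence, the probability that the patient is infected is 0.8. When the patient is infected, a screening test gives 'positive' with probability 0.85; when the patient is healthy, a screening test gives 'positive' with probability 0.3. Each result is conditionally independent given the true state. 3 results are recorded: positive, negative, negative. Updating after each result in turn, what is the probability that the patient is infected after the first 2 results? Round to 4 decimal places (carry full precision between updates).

After 'positive': P(infected) = 0.85·0.8000 / (0.85·0.8000 + 0.3·0.2000) ≈ 0.9189
After 'negative': P(infected) = 0.15·0.9189 / (0.15·0.9189 + 0.7·0.0811) ≈ 0.7083

0.7083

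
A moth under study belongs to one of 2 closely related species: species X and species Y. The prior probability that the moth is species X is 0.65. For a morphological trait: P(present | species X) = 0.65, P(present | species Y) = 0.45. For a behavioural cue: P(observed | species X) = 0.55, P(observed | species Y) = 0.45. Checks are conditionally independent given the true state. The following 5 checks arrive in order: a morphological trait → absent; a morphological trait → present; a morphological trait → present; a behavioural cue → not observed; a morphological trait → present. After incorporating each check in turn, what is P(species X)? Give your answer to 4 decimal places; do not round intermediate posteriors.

After a morphological trait='absent': P(species X) = 0.35·0.6500 / (0.35·0.6500 + 0.55·0.3500) ≈ 0.5417
After a morphological trait='present': P(species X) = 0.65·0.5417 / (0.65·0.5417 + 0.45·0.4583) ≈ 0.6306
After a morphological trait='present': P(species X) = 0.65·0.6306 / (0.65·0.6306 + 0.45·0.3694) ≈ 0.7115
After a behavioural cue='not observed': P(species X) = 0.45·0.7115 / (0.45·0.7115 + 0.55·0.2885) ≈ 0.6686
After a morphological trait='present': P(species X) = 0.65·0.6686 / (0.65·0.6686 + 0.45·0.3314) ≈ 0.7445

0.7445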